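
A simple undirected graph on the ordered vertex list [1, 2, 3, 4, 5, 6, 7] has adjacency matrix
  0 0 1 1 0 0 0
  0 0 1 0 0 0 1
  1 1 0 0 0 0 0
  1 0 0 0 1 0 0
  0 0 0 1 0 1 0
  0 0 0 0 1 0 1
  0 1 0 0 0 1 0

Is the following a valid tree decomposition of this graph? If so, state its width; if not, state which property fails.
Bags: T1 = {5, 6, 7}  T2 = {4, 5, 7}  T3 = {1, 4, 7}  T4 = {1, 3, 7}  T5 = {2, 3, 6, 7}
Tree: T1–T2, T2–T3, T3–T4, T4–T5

A tree decomposition must satisfy three properties: every vertex lies in some bag; for every edge, both endpoints lie together in some bag; and for every vertex, the bags containing it form a connected subtree. Here bags containing vertex 6 are not connected in the tree, so the decomposition is invalid.

No — bags containing vertex 6 are not connected in the tree.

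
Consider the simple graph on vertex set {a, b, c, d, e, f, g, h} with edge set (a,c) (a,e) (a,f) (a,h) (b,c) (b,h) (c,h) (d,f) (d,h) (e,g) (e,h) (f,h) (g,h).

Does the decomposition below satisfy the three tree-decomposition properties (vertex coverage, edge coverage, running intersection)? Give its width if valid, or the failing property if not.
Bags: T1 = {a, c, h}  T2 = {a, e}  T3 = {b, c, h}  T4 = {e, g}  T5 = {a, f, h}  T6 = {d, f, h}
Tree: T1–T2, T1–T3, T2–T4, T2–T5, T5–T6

No — edge (h,e) lies in no bag.

A tree decomposition must satisfy three properties: every vertex lies in some bag; for every edge, both endpoints lie together in some bag; and for every vertex, the bags containing it form a connected subtree. Here edge (h,e) lies in no bag, so the decomposition is invalid.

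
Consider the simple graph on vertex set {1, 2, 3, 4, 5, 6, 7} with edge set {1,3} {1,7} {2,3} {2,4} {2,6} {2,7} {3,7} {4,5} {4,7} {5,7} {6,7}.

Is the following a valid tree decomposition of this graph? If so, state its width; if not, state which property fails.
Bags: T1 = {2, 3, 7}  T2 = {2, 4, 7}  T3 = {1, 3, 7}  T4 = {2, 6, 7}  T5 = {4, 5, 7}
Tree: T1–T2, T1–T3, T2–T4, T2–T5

Checking the three conditions: (i) the bags cover all of {1, 2, 3, 4, 5, 6, 7}; (ii) for each edge, some bag contains both endpoints; (iii) the bags containing any fixed vertex form a subtree. All hold, so the decomposition is valid with width 3 − 1 = 2.

Yes; width 2.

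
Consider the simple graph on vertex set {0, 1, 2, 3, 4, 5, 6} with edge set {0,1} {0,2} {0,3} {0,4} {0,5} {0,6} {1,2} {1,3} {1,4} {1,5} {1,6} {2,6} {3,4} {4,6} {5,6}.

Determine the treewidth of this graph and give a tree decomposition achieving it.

Every bag has size at most 4, so the width is 4 − 1 = 3 and tw(G) ≤ 3. For the lower bound, the 4 vertices {0, 1, 3, 4} are pairwise adjacent, and any tree decomposition puts a clique entirely inside one bag — forcing width ≥ 3. Hence tw(G) = 3 exactly.

Treewidth 3.
Bags: B1 = {0, 1, 2, 6}  B2 = {0, 1, 4, 6}  B3 = {0, 1, 5, 6}  B4 = {0, 1, 3, 4}
Tree: B1–B2, B2–B3, B2–B4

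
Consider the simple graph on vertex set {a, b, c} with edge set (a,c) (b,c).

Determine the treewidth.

A width-1 tree decomposition is:
Bags: B1 = {a, c}  B2 = {b, c}
Tree: B1–B2
Each bag holds 2 vertices, so the decomposition has width 1, which upper-bounds the treewidth. Since G has at least one edge (e.g. a–c), it is not an edgeless graph, so tw(G) ≥ 1. Combining the bounds, tw(G) = 1.

1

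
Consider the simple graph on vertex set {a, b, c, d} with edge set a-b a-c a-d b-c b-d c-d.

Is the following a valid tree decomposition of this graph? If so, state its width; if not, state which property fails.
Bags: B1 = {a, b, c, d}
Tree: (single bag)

Every vertex of G appears in some bag (union = {a, b, c, d}); every edge is covered by a bag; and for each vertex v the set of bags containing v is connected in the bag tree. The decomposition is therefore valid. The largest bag has 4 vertices, so the width is 3.

Yes; width 3.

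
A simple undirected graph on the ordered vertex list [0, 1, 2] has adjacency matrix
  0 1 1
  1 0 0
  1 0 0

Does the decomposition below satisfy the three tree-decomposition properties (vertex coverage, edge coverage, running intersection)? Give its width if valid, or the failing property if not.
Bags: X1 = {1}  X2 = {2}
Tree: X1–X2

No — vertex 0 appears in no bag.

A tree decomposition must satisfy three properties: every vertex lies in some bag; for every edge, both endpoints lie together in some bag; and for every vertex, the bags containing it form a connected subtree. Here vertex 0 appears in no bag, so the decomposition is invalid.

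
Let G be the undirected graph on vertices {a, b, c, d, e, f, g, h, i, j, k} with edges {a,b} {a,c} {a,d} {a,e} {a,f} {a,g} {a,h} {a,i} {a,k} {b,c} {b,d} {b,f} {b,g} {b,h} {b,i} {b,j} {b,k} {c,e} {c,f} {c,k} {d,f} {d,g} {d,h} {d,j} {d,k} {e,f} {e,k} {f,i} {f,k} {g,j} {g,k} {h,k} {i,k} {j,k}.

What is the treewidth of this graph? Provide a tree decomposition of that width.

Every bag has size at most 5, so the width is 5 − 1 = 4 and tw(G) ≤ 4. For the lower bound, the 5 vertices {a, c, e, f, k} are pairwise adjacent, and any tree decomposition puts a clique entirely inside one bag — forcing width ≥ 4. Combining the bounds, tw(G) = 4.

Treewidth 4.
One such decomposition:
Bags: B1 = {a, b, d, f, k}  B2 = {a, b, c, f, k}  B3 = {a, b, d, g, k}  B4 = {a, b, d, h, k}  B5 = {a, b, f, i, k}  B6 = {a, c, e, f, k}  B7 = {b, d, g, j, k}
Tree: B1–B2, B1–B3, B1–B4, B2–B5, B2–B6, B3–B7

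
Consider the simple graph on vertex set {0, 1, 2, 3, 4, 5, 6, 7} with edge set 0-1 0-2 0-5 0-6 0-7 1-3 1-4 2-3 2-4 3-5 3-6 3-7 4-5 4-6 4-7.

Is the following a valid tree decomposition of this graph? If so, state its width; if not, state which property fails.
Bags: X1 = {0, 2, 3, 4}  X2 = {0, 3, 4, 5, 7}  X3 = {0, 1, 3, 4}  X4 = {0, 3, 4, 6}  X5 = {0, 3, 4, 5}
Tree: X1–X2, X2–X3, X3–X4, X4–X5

A tree decomposition must satisfy three properties: every vertex lies in some bag; for every edge, both endpoints lie together in some bag; and for every vertex, the bags containing it form a connected subtree. Here bags containing vertex 5 are not connected in the tree, so the decomposition is invalid.

No — bags containing vertex 5 are not connected in the tree.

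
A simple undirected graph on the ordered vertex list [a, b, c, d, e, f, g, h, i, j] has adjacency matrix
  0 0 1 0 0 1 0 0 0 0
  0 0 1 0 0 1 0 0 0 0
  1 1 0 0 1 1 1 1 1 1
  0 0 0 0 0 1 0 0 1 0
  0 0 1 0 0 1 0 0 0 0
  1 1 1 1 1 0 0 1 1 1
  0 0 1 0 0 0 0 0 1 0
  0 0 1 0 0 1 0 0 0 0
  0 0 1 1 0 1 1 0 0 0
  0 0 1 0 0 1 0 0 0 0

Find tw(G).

2

A width-2 tree decomposition is:
Bags: B1 = {c, e, f}  B2 = {c, f, h}  B3 = {c, f, i}  B4 = {b, c, f}  B5 = {d, f, i}  B6 = {c, g, i}  B7 = {a, c, f}  B8 = {c, f, j}
Tree: B1–B2, B1–B3, B2–B4, B3–B5, B3–B6, B4–B7, B1–B8
Every bag has size at most 3, so the width is 3 − 1 = 2 and tw(G) ≤ 2. For the lower bound, the 3 vertices {c, g, i} are pairwise adjacent, and any tree decomposition puts a clique entirely inside one bag — forcing width ≥ 2. Combining the bounds, tw(G) = 2.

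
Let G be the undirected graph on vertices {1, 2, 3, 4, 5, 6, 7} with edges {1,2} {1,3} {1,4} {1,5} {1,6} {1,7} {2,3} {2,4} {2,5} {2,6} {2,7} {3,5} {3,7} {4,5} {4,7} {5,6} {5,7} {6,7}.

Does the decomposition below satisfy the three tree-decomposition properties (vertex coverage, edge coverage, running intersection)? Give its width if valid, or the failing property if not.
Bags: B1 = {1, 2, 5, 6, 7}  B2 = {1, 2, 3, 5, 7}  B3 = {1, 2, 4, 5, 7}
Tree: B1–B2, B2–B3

Yes; width 4.

Vertex coverage: the bags together contain {1, 2, 3, 4, 5, 6, 7}, the full vertex set. Edge coverage: each edge of G has both endpoints in at least one bag. Running intersection: for every vertex, the bags containing it form a connected subtree. All three properties hold, so this is a valid tree decomposition of width max|bag| − 1 = 4, and hence tw(G) ≤ 4.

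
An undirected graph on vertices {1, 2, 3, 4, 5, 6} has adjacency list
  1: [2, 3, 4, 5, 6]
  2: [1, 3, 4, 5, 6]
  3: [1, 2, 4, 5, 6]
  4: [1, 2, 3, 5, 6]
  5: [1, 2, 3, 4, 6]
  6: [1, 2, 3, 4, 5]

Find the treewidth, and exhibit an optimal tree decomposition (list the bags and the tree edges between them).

With just one bag of size 6, the width is 6 − 1 = 5, so tw(G) ≤ 5. Conversely, {1, 2, 3, 4, 5, 6} is a clique of size 6, and the vertices of any clique must share a bag in every tree decomposition; so some bag has ≥ 6 vertices and tw(G) ≥ 5. The upper and lower bounds meet at 5, so that is the treewidth.

Treewidth 5.
One such decomposition:
Bags: B1 = {1, 2, 3, 4, 5, 6}
Tree: (single bag)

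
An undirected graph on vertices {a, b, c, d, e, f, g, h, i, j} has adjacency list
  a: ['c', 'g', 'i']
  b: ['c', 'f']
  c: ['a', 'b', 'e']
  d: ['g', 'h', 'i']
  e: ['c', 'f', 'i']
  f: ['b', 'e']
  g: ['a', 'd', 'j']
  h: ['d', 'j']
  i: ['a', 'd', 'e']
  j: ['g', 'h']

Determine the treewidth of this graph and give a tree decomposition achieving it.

Each bag holds 3 vertices, so the decomposition has width 2, which upper-bounds the treewidth. Since b–f–e–c–b is a cycle in G, G is not acyclic. Forests are exactly the graphs of treewidth ≤ 1, so tw(G) ≥ 2. Combining the bounds, tw(G) = 2.

Treewidth 2.
One such decomposition:
Bags: B1 = {b, c, f}  B2 = {c, e, f}  B3 = {a, c, e}  B4 = {a, e, i}  B5 = {a, g, i}  B6 = {d, g, i}  B7 = {d, g, j}  B8 = {d, h, j}
Tree: B1–B2, B2–B3, B3–B4, B4–B5, B5–B6, B6–B7, B7–B8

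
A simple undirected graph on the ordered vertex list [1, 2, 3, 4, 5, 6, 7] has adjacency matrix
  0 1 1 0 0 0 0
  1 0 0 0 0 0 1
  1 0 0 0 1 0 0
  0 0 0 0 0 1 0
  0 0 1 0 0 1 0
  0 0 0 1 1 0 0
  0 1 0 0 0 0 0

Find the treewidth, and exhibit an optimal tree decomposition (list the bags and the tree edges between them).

Every bag has size at most 2, so the width is 2 − 1 = 1 and tw(G) ≤ 1. Since G has at least one edge (e.g. 4–6), it is not an edgeless graph, so tw(G) ≥ 1. Combining the bounds, tw(G) = 1.

Treewidth 1.
Bags: B1 = {4, 6}  B2 = {5, 6}  B3 = {3, 5}  B4 = {1, 3}  B5 = {1, 2}  B6 = {2, 7}
Tree: B1–B2, B2–B3, B3–B4, B4–B5, B5–B6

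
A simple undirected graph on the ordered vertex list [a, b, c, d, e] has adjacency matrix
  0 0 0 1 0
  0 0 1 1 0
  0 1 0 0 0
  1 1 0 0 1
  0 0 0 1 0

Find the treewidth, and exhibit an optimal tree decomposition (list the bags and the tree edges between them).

The largest bag has 2 vertices, giving width 1; this decomposition certifies tw(G) ≤ 1. G has an edge, so its treewidth is at least 1. The upper and lower bounds meet at 1, so that is the treewidth.

Treewidth 1.
One optimal decomposition is:
Bags: B1 = {b, c}  B2 = {b, d}  B3 = {a, d}  B4 = {d, e}
Tree: B1–B2, B2–B3, B2–B4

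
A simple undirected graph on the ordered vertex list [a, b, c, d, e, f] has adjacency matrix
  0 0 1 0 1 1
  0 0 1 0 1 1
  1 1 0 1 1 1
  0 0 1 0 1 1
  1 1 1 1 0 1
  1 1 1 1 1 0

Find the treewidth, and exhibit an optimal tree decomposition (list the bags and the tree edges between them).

Each bag holds 4 vertices, so the decomposition has width 3, which upper-bounds the treewidth. For the lower bound, the 4 vertices {c, d, e, f} are pairwise adjacent, and any tree decomposition puts a clique entirely inside one bag — forcing width ≥ 3. Combining the bounds, tw(G) = 3.

Treewidth 3.
One such decomposition:
Bags: B1 = {b, c, e, f}  B2 = {a, c, e, f}  B3 = {c, d, e, f}
Tree: B1–B2, B2–B3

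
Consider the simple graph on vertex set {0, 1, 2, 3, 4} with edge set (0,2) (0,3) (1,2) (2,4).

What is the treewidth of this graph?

A width-1 tree decomposition is:
Bags: B1 = {1, 2}  B2 = {0, 2}  B3 = {2, 4}  B4 = {0, 3}
Tree: B1–B2, B2–B3, B2–B4
Every bag has size at most 2, so the width is 2 − 1 = 1 and tw(G) ≤ 1. Since G has at least one edge (e.g. 1–2), it is not an edgeless graph, so tw(G) ≥ 1. Therefore the treewidth is 1.

1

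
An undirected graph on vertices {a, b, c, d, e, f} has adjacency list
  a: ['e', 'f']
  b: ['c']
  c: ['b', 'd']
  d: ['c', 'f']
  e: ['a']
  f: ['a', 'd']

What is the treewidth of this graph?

A width-1 tree decomposition is:
Bags: B1 = {a, e}  B2 = {a, f}  B3 = {d, f}  B4 = {c, d}  B5 = {b, c}
Tree: B1–B2, B2–B3, B3–B4, B4–B5
Every bag has size at most 2, so the width is 2 − 1 = 1 and tw(G) ≤ 1. Any graph with an edge has treewidth ≥ 1, and G has the edge e–a. The upper and lower bounds meet at 1, so that is the treewidth.

1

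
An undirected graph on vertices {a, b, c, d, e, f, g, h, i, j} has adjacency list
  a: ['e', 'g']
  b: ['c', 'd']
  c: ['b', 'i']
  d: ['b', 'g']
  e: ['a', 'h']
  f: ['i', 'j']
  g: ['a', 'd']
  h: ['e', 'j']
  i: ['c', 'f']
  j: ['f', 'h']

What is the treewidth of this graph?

2

A width-2 tree decomposition is:
Bags: B1 = {c, f, i}  B2 = {b, c, f}  B3 = {b, d, f}  B4 = {d, f, g}  B5 = {a, f, g}  B6 = {a, e, f}  B7 = {e, f, h}  B8 = {f, h, j}
Tree: B1–B2, B2–B3, B3–B4, B4–B5, B5–B6, B6–B7, B7–B8
The largest bag has 3 vertices, giving width 2; this decomposition certifies tw(G) ≤ 2. The edges f–i–c–b–d–g–a–e–h–j–f form a cycle, so G is not a tree and its treewidth is at least 2. The upper and lower bounds meet at 2, so that is the treewidth.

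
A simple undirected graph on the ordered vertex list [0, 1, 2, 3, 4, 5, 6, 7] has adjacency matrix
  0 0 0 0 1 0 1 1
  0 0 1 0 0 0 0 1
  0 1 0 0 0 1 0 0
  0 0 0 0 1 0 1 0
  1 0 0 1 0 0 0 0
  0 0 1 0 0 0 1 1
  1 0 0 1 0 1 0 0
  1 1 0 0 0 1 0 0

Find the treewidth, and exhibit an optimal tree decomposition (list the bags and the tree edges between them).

The largest bag has 3 vertices, giving width 2; this decomposition certifies tw(G) ≤ 2. The edges 2–1–7–5–2 form a cycle, so G is not a tree and its treewidth is at least 2. The upper and lower bounds meet at 2, so that is the treewidth.

Treewidth 2.
One such decomposition:
Bags: B1 = {1, 2, 5}  B2 = {1, 5, 7}  B3 = {5, 6, 7}  B4 = {0, 6, 7}  B5 = {0, 3, 6}  B6 = {0, 3, 4}
Tree: B1–B2, B2–B3, B3–B4, B4–B5, B5–B6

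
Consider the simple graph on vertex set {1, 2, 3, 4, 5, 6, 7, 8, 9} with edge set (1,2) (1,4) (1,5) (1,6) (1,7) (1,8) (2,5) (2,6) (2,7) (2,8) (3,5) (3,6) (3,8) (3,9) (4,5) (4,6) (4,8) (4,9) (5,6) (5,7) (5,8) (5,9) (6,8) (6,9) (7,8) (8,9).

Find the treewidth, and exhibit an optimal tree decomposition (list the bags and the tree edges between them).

Treewidth 4.
One optimal decomposition is:
Bags: B1 = {1, 2, 5, 6, 8}  B2 = {1, 2, 5, 7, 8}  B3 = {1, 4, 5, 6, 8}  B4 = {4, 5, 6, 8, 9}  B5 = {3, 5, 6, 8, 9}
Tree: B1–B2, B1–B3, B3–B4, B4–B5

Every bag has size at most 5, so the width is 5 − 1 = 4 and tw(G) ≤ 4. Conversely, {1, 2, 5, 6, 8} is a clique of size 5, and the vertices of any clique must share a bag in every tree decomposition; so some bag has ≥ 5 vertices and tw(G) ≥ 4. Combining the bounds, tw(G) = 4.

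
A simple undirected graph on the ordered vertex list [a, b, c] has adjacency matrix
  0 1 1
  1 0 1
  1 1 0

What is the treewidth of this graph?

2

A width-2 tree decomposition is:
Bags: B1 = {a, b, c}
Tree: (single bag)
With just one bag of size 3, the width is 3 − 1 = 2, so tw(G) ≤ 2. Conversely, {a, b, c} is a clique of size 3, and the vertices of any clique must share a bag in every tree decomposition; so some bag has ≥ 3 vertices and tw(G) ≥ 2. Therefore the treewidth is 2.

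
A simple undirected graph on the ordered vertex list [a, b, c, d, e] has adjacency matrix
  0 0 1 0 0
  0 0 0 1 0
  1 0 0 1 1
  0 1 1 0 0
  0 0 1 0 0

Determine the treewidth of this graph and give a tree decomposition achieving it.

Treewidth 1.
Bags: B1 = {a, c}  B2 = {c, d}  B3 = {c, e}  B4 = {b, d}
Tree: B1–B2, B2–B3, B2–B4

The largest bag has 2 vertices, giving width 1; this decomposition certifies tw(G) ≤ 1. Any graph with an edge has treewidth ≥ 1, and G has the edge a–c. Therefore the treewidth is 1.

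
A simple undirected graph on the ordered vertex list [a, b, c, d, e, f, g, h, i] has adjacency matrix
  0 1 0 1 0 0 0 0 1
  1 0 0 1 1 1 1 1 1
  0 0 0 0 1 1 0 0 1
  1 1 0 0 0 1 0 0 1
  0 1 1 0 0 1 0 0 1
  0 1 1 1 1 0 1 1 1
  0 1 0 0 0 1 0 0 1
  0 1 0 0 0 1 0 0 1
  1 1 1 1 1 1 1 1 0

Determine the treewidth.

A width-3 tree decomposition is:
Bags: B1 = {b, f, g, i}  B2 = {b, d, f, i}  B3 = {b, e, f, i}  B4 = {a, b, d, i}  B5 = {c, e, f, i}  B6 = {b, f, h, i}
Tree: B1–B2, B2–B3, B2–B4, B3–B5, B2–B6
Each bag holds 4 vertices, so the decomposition has width 3, which upper-bounds the treewidth. For the lower bound, the 4 vertices {a, b, d, i} are pairwise adjacent, and any tree decomposition puts a clique entirely inside one bag — forcing width ≥ 3. Therefore the treewidth is 3.

3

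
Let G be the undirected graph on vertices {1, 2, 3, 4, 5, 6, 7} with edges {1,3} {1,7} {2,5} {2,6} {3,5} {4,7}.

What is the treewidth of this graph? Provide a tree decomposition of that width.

Every bag has size at most 2, so the width is 2 − 1 = 1 and tw(G) ≤ 1. Since G has at least one edge (e.g. 6–2), it is not an edgeless graph, so tw(G) ≥ 1. The upper and lower bounds meet at 1, so that is the treewidth.

Treewidth 1.
One optimal decomposition is:
Bags: B1 = {2, 6}  B2 = {2, 5}  B3 = {3, 5}  B4 = {1, 3}  B5 = {1, 7}  B6 = {4, 7}
Tree: B1–B2, B2–B3, B3–B4, B4–B5, B5–B6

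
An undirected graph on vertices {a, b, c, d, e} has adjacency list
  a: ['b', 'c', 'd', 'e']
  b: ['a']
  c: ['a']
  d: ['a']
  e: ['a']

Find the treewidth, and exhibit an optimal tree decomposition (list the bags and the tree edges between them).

Treewidth 1.
One optimal decomposition is:
Bags: B1 = {a, b}  B2 = {a, e}  B3 = {a, d}  B4 = {a, c}
Tree: B1–B2, B1–B3, B2–B4

The largest bag has 2 vertices, giving width 1; this decomposition certifies tw(G) ≤ 1. Any graph with an edge has treewidth ≥ 1, and G has the edge a–b. Hence tw(G) = 1 exactly.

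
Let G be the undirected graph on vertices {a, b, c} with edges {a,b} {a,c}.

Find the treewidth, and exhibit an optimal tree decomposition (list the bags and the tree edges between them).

Treewidth 1.
Bags: B1 = {a, c}  B2 = {a, b}
Tree: B1–B2

Every bag has size at most 2, so the width is 2 − 1 = 1 and tw(G) ≤ 1. Any graph with an edge has treewidth ≥ 1, and G has the edge c–a. Therefore the treewidth is 1.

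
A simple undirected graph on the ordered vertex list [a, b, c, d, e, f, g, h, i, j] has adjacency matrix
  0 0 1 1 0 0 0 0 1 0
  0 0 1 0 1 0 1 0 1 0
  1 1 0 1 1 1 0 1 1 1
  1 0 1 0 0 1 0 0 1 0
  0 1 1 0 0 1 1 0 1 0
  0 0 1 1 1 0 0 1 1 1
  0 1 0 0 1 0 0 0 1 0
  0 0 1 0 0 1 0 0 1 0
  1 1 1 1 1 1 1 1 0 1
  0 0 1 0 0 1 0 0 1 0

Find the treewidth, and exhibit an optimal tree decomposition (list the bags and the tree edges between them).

Every bag has size at most 4, so the width is 4 − 1 = 3 and tw(G) ≤ 3. For the lower bound, the 4 vertices {b, e, g, i} are pairwise adjacent, and any tree decomposition puts a clique entirely inside one bag — forcing width ≥ 3. Therefore the treewidth is 3.

Treewidth 3.
One such decomposition:
Bags: B1 = {c, e, f, i}  B2 = {b, c, e, i}  B3 = {c, d, f, i}  B4 = {c, f, i, j}  B5 = {b, e, g, i}  B6 = {a, c, d, i}  B7 = {c, f, h, i}
Tree: B1–B2, B1–B3, B3–B4, B2–B5, B3–B6, B1–B7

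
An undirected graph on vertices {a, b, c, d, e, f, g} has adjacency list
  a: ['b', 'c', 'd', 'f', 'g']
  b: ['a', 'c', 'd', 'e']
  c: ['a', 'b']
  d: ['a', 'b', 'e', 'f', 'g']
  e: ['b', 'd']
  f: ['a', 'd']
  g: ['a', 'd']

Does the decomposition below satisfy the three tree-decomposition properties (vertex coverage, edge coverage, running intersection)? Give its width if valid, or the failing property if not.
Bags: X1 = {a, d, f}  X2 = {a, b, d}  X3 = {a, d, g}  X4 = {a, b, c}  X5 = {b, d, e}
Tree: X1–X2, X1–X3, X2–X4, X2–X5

Yes; width 2.

Every vertex of G appears in some bag (union = {a, b, c, d, e, f, g}); every edge is covered by a bag; and for each vertex v the set of bags containing v is connected in the bag tree. The decomposition is therefore valid. The largest bag has 3 vertices, so the width is 2.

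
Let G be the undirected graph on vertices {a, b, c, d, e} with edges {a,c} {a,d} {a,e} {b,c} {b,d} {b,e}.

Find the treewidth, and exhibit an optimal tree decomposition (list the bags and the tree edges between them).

The largest bag has 3 vertices, giving width 2; this decomposition certifies tw(G) ≤ 2. The edges e–a–d–b–e form a cycle, so G is not a tree and its treewidth is at least 2. Hence tw(G) = 2 exactly.

Treewidth 2.
Bags: B1 = {a, b, e}  B2 = {a, b, d}  B3 = {a, b, c}
Tree: B1–B2, B2–B3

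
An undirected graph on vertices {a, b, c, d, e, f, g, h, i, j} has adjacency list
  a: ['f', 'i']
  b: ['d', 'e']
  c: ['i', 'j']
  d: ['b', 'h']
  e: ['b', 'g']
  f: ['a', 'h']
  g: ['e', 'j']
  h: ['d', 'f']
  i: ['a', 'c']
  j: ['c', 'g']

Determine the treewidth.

2

A width-2 tree decomposition is:
Bags: B1 = {b, d, h}  B2 = {b, f, h}  B3 = {a, b, f}  B4 = {a, b, i}  B5 = {b, c, i}  B6 = {b, c, j}  B7 = {b, g, j}  B8 = {b, e, g}
Tree: B1–B2, B2–B3, B3–B4, B4–B5, B5–B6, B6–B7, B7–B8
Each bag holds 3 vertices, so the decomposition has width 2, which upper-bounds the treewidth. Since b–d–h–f–a–i–c–j–g–e–b is a cycle in G, G is not acyclic. Forests are exactly the graphs of treewidth ≤ 1, so tw(G) ≥ 2. Hence tw(G) = 2 exactly.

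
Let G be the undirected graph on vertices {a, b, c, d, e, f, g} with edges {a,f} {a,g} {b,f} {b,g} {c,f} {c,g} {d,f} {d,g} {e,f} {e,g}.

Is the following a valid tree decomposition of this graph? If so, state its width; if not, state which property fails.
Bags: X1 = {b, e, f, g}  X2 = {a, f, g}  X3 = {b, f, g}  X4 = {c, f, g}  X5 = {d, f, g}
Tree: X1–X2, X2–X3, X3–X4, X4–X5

No — bags containing vertex b are not connected in the tree.

A tree decomposition must satisfy three properties: every vertex lies in some bag; for every edge, both endpoints lie together in some bag; and for every vertex, the bags containing it form a connected subtree. Here bags containing vertex b are not connected in the tree, so the decomposition is invalid.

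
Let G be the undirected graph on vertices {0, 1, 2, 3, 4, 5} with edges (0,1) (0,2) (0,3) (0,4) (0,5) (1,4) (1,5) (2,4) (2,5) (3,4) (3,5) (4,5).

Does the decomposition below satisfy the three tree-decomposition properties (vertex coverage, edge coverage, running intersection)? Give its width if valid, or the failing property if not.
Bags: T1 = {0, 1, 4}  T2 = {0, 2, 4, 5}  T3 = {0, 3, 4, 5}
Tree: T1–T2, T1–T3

No — edge (5,1) lies in no bag.

A tree decomposition must satisfy three properties: every vertex lies in some bag; for every edge, both endpoints lie together in some bag; and for every vertex, the bags containing it form a connected subtree. Here edge (5,1) lies in no bag, so the decomposition is invalid.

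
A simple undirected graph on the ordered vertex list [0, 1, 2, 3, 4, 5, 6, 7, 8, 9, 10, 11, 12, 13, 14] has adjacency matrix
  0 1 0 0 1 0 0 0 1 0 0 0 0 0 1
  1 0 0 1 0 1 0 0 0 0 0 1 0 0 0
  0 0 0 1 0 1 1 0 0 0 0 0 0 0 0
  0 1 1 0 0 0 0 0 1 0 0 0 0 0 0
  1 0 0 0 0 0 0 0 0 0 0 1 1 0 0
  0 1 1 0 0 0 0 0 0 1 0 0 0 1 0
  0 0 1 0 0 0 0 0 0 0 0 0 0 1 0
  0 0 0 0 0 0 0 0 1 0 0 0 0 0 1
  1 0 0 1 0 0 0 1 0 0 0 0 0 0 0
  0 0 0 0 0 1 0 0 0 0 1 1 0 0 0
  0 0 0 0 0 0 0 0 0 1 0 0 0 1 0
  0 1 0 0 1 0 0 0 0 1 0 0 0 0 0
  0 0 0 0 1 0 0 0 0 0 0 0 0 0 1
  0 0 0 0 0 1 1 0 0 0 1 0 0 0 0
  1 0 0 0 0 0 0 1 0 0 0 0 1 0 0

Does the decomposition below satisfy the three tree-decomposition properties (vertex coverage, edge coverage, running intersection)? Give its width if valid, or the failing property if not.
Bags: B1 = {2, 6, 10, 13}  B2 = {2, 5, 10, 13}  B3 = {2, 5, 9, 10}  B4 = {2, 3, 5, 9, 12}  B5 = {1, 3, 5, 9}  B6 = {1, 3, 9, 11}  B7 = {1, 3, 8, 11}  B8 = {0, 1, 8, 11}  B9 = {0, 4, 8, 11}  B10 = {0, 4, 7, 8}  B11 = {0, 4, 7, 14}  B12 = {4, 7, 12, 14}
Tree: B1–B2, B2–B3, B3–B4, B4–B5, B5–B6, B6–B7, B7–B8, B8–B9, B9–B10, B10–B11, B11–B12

No — bags containing vertex 12 are not connected in the tree.

A tree decomposition must satisfy three properties: every vertex lies in some bag; for every edge, both endpoints lie together in some bag; and for every vertex, the bags containing it form a connected subtree. Here bags containing vertex 12 are not connected in the tree, so the decomposition is invalid.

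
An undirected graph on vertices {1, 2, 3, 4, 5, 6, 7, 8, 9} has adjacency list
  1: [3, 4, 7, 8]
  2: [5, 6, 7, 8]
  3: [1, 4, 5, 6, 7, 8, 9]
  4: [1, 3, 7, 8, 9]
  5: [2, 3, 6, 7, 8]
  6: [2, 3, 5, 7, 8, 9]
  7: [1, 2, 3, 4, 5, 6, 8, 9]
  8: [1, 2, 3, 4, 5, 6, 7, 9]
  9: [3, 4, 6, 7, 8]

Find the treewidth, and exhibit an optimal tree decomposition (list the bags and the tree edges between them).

Treewidth 4.
One such decomposition:
Bags: B1 = {3, 4, 7, 8, 9}  B2 = {1, 3, 4, 7, 8}  B3 = {3, 6, 7, 8, 9}  B4 = {3, 5, 6, 7, 8}  B5 = {2, 5, 6, 7, 8}
Tree: B1–B2, B1–B3, B3–B4, B4–B5

Each bag holds 5 vertices, so the decomposition has width 4, which upper-bounds the treewidth. For the lower bound, the 5 vertices {2, 5, 6, 7, 8} are pairwise adjacent, and any tree decomposition puts a clique entirely inside one bag — forcing width ≥ 4. The upper and lower bounds meet at 4, so that is the treewidth.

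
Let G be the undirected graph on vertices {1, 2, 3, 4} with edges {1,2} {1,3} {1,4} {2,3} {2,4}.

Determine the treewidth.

A width-2 tree decomposition is:
Bags: B1 = {1, 2, 3}  B2 = {1, 2, 4}
Tree: B1–B2
Each bag holds 3 vertices, so the decomposition has width 2, which upper-bounds the treewidth. On the other hand G contains the 3-clique {1, 2, 3}. A clique must lie in a single bag of any decomposition, so no decomposition can have width below 2. Combining the bounds, tw(G) = 2.

2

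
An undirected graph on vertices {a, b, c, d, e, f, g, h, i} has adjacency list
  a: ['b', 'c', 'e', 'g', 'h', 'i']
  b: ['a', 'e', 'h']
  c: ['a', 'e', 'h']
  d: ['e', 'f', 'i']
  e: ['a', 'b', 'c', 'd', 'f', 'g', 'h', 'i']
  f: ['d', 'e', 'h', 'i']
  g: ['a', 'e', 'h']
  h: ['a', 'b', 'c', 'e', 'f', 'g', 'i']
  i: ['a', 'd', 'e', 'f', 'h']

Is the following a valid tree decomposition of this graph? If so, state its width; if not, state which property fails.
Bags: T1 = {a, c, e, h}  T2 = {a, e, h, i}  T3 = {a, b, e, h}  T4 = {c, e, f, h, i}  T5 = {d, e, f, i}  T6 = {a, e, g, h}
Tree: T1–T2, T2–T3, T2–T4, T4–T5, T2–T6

No — bags containing vertex c are not connected in the tree.

A tree decomposition must satisfy three properties: every vertex lies in some bag; for every edge, both endpoints lie together in some bag; and for every vertex, the bags containing it form a connected subtree. Here bags containing vertex c are not connected in the tree, so the decomposition is invalid.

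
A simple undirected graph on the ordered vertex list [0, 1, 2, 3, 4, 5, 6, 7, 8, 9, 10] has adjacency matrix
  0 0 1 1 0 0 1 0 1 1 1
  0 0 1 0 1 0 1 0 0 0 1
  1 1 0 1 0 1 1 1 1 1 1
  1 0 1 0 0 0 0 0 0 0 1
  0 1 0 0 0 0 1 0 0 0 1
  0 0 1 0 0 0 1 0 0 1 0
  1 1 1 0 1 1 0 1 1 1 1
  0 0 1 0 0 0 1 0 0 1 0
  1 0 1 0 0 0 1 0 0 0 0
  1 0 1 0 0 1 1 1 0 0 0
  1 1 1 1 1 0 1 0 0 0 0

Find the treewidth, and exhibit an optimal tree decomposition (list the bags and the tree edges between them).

Every bag has size at most 4, so the width is 4 − 1 = 3 and tw(G) ≤ 3. On the other hand G contains the 4-clique {0, 2, 3, 10}. A clique must lie in a single bag of any decomposition, so no decomposition can have width below 3. Combining the bounds, tw(G) = 3.

Treewidth 3.
One such decomposition:
Bags: B1 = {0, 2, 6, 9}  B2 = {0, 2, 6, 10}  B3 = {0, 2, 6, 8}  B4 = {1, 2, 6, 10}  B5 = {0, 2, 3, 10}  B6 = {2, 6, 7, 9}  B7 = {1, 4, 6, 10}  B8 = {2, 5, 6, 9}
Tree: B1–B2, B2–B3, B2–B4, B2–B5, B1–B6, B4–B7, B6–B8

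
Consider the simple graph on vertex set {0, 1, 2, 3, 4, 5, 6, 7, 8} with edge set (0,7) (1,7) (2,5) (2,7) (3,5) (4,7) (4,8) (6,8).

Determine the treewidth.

A width-1 tree decomposition is:
Bags: B1 = {2, 7}  B2 = {2, 5}  B3 = {4, 7}  B4 = {0, 7}  B5 = {4, 8}  B6 = {1, 7}  B7 = {3, 5}  B8 = {6, 8}
Tree: B1–B2, B1–B3, B1–B4, B3–B5, B1–B6, B2–B7, B5–B8
Each bag holds 2 vertices, so the decomposition has width 1, which upper-bounds the treewidth. Any graph with an edge has treewidth ≥ 1, and G has the edge 2–7. Hence tw(G) = 1 exactly.

1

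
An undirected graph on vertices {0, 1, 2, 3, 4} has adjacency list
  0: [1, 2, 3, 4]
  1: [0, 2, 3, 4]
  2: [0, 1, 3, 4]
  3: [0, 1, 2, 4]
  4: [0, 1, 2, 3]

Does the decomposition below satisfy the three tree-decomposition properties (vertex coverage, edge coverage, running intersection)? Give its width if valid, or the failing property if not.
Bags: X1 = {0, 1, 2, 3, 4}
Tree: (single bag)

Yes; width 4.

Every vertex of G appears in some bag (union = {0, 1, 2, 3, 4}); every edge is covered by a bag; and for each vertex v the set of bags containing v is connected in the bag tree. The decomposition is therefore valid. The largest bag has 5 vertices, so the width is 4.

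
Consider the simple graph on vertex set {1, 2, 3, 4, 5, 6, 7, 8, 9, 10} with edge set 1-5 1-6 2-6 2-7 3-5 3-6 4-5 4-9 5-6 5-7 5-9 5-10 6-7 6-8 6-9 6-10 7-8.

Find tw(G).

A width-2 tree decomposition is:
Bags: B1 = {5, 6, 7}  B2 = {6, 7, 8}  B3 = {5, 6, 9}  B4 = {4, 5, 9}  B5 = {3, 5, 6}  B6 = {1, 5, 6}  B7 = {2, 6, 7}  B8 = {5, 6, 10}
Tree: B1–B2, B1–B3, B3–B4, B1–B5, B1–B6, B2–B7, B1–B8
Each bag holds 3 vertices, so the decomposition has width 2, which upper-bounds the treewidth. For the lower bound, the 3 vertices {4, 5, 9} are pairwise adjacent, and any tree decomposition puts a clique entirely inside one bag — forcing width ≥ 2. The upper and lower bounds meet at 2, so that is the treewidth.

2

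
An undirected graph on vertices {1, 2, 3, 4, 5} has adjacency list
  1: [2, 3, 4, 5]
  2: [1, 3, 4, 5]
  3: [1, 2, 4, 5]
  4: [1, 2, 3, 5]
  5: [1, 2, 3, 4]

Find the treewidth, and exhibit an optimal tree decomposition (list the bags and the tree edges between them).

With just one bag of size 5, the width is 5 − 1 = 4, so tw(G) ≤ 4. For the lower bound, the 5 vertices {1, 2, 3, 4, 5} are pairwise adjacent, and any tree decomposition puts a clique entirely inside one bag — forcing width ≥ 4. Combining the bounds, tw(G) = 4.

Treewidth 4.
Bags: B1 = {1, 2, 3, 4, 5}
Tree: (single bag)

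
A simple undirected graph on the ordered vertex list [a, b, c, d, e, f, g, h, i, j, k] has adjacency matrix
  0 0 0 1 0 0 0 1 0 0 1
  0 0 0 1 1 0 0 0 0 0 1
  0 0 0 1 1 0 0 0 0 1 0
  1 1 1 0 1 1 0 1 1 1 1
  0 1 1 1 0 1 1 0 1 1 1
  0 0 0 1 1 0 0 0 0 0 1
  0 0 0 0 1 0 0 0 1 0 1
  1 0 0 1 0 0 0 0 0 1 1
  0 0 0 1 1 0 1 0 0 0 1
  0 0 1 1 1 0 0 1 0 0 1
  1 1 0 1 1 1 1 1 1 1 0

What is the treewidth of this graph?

A width-3 tree decomposition is:
Bags: B1 = {d, e, i, k}  B2 = {e, g, i, k}  B3 = {d, e, j, k}  B4 = {d, e, f, k}  B5 = {b, d, e, k}  B6 = {c, d, e, j}  B7 = {d, h, j, k}  B8 = {a, d, h, k}
Tree: B1–B2, B1–B3, B3–B4, B4–B5, B3–B6, B3–B7, B7–B8
Every bag has size at most 4, so the width is 4 − 1 = 3 and tw(G) ≤ 3. For the lower bound, the 4 vertices {c, d, e, j} are pairwise adjacent, and any tree decomposition puts a clique entirely inside one bag — forcing width ≥ 3. Hence tw(G) = 3 exactly.

3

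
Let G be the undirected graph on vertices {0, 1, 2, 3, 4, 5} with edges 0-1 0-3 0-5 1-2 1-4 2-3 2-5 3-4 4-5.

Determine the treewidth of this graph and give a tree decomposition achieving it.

Every bag has size at most 4, so the width is 4 − 1 = 3 and tw(G) ≤ 3. For the lower bound: the 4 vertex sets {1,2}, {0,5}, {4}, {3} are disjoint, each induces a connected subgraph, and every pair is joined by at least one edge of G. Contracting each set to a single vertex therefore yields K_{4} as a minor, and since treewidth is minor-monotone, tw(G) ≥ tw(K_{4}) = 3. The upper and lower bounds meet at 3, so that is the treewidth.

Treewidth 3.
Bags: B1 = {0, 1, 2, 4}  B2 = {0, 2, 4, 5}  B3 = {0, 2, 3, 4}
Tree: B1–B2, B2–B3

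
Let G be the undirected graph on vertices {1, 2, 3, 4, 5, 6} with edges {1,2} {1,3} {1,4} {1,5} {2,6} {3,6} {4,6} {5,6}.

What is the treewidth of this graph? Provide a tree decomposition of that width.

The largest bag has 3 vertices, giving width 2; this decomposition certifies tw(G) ≤ 2. Since 5–6–2–1–5 is a cycle in G, G is not acyclic. Forests are exactly the graphs of treewidth ≤ 1, so tw(G) ≥ 2. The upper and lower bounds meet at 2, so that is the treewidth.

Treewidth 2.
One optimal decomposition is:
Bags: B1 = {1, 5, 6}  B2 = {1, 2, 6}  B3 = {1, 3, 6}  B4 = {1, 4, 6}
Tree: B1–B2, B2–B3, B3–B4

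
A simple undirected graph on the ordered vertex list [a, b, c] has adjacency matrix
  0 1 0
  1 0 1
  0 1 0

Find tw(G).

A width-1 tree decomposition is:
Bags: B1 = {a, b}  B2 = {b, c}
Tree: B1–B2
The largest bag has 2 vertices, giving width 1; this decomposition certifies tw(G) ≤ 1. Any graph with an edge has treewidth ≥ 1, and G has the edge a–b. The upper and lower bounds meet at 1, so that is the treewidth.

1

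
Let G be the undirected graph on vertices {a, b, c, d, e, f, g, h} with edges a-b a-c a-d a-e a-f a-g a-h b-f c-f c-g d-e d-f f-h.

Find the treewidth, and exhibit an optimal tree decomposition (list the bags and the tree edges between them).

Treewidth 2.
One such decomposition:
Bags: B1 = {a, c, f}  B2 = {a, d, f}  B3 = {a, c, g}  B4 = {a, f, h}  B5 = {a, b, f}  B6 = {a, d, e}
Tree: B1–B2, B1–B3, B2–B4, B1–B5, B2–B6

Each bag holds 3 vertices, so the decomposition has width 2, which upper-bounds the treewidth. For the lower bound, the 3 vertices {a, c, g} are pairwise adjacent, and any tree decomposition puts a clique entirely inside one bag — forcing width ≥ 2. Therefore the treewidth is 2.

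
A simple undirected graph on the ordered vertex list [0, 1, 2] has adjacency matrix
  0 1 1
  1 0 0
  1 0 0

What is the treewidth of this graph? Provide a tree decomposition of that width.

Treewidth 1.
Bags: B1 = {0, 2}  B2 = {0, 1}
Tree: B1–B2

Every bag has size at most 2, so the width is 2 − 1 = 1 and tw(G) ≤ 1. G has an edge, so its treewidth is at least 1. Hence tw(G) = 1 exactly.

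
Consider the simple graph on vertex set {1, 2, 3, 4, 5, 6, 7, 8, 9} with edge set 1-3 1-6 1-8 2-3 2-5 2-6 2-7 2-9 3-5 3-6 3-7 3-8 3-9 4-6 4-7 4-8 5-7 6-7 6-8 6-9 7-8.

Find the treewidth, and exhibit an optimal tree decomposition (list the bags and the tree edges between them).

Treewidth 3.
One optimal decomposition is:
Bags: B1 = {2, 3, 6, 7}  B2 = {3, 6, 7, 8}  B3 = {1, 3, 6, 8}  B4 = {4, 6, 7, 8}  B5 = {2, 3, 5, 7}  B6 = {2, 3, 6, 9}
Tree: B1–B2, B2–B3, B2–B4, B1–B5, B1–B6

The largest bag has 4 vertices, giving width 3; this decomposition certifies tw(G) ≤ 3. Conversely, {2, 3, 5, 7} is a clique of size 4, and the vertices of any clique must share a bag in every tree decomposition; so some bag has ≥ 4 vertices and tw(G) ≥ 3. Combining the bounds, tw(G) = 3.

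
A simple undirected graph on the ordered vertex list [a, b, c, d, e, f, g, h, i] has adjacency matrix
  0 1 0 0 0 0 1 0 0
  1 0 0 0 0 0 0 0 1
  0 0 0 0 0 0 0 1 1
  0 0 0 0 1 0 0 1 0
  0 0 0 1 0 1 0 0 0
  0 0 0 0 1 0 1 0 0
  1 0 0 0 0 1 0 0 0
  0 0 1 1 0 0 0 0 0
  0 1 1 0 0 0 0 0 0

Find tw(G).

A width-2 tree decomposition is:
Bags: B1 = {a, b, g}  B2 = {b, f, g}  B3 = {b, e, f}  B4 = {b, d, e}  B5 = {b, d, h}  B6 = {b, c, h}  B7 = {b, c, i}
Tree: B1–B2, B2–B3, B3–B4, B4–B5, B5–B6, B6–B7
Every bag has size at most 3, so the width is 3 − 1 = 2 and tw(G) ≤ 2. Since b–a–g–f–e–d–h–c–i–b is a cycle in G, G is not acyclic. Forests are exactly the graphs of treewidth ≤ 1, so tw(G) ≥ 2. The upper and lower bounds meet at 2, so that is the treewidth.

2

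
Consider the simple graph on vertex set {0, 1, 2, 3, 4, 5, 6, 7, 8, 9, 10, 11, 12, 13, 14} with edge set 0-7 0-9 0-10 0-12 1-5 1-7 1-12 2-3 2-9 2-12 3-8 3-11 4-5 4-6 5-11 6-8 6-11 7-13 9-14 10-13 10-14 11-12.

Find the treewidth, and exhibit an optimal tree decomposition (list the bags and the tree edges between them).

Treewidth 3.
One such decomposition:
Bags: B1 = {9, 10, 13, 14}  B2 = {0, 9, 10, 13}  B3 = {0, 7, 9, 13}  B4 = {0, 2, 7, 9}  B5 = {0, 2, 7, 12}  B6 = {1, 2, 7, 12}  B7 = {1, 2, 3, 12}  B8 = {1, 3, 11, 12}  B9 = {1, 3, 5, 11}  B10 = {3, 5, 8, 11}  B11 = {5, 6, 8, 11}  B12 = {4, 5, 6, 8}
Tree: B1–B2, B2–B3, B3–B4, B4–B5, B5–B6, B6–B7, B7–B8, B8–B9, B9–B10, B10–B11, B11–B12

Every bag has size at most 4, so the width is 4 − 1 = 3 and tw(G) ≤ 3. For the lower bound: the 4 vertex sets {10,13,14}, {9}, {0}, {1,2,7,12} are disjoint, each induces a connected subgraph, and every pair is joined by at least one edge of G. Contracting each set to a single vertex therefore yields K_{4} as a minor, and since treewidth is minor-monotone, tw(G) ≥ tw(K_{4}) = 3. The upper and lower bounds meet at 3, so that is the treewidth.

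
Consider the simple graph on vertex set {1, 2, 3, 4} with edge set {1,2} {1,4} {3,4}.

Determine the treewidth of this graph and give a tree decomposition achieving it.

Treewidth 1.
Bags: B1 = {1, 2}  B2 = {1, 4}  B3 = {3, 4}
Tree: B1–B2, B2–B3

The largest bag has 2 vertices, giving width 1; this decomposition certifies tw(G) ≤ 1. Any graph with an edge has treewidth ≥ 1, and G has the edge 2–1. Combining the bounds, tw(G) = 1.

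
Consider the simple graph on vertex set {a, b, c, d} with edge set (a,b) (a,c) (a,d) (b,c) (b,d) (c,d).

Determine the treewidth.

3

A width-3 tree decomposition is:
Bags: B1 = {a, b, c, d}
Tree: (single bag)
A single bag containing all 4 vertices is trivially a valid decomposition of width 3. Conversely, {a, b, c, d} is a clique of size 4, and the vertices of any clique must share a bag in every tree decomposition; so some bag has ≥ 4 vertices and tw(G) ≥ 3. Combining the bounds, tw(G) = 3.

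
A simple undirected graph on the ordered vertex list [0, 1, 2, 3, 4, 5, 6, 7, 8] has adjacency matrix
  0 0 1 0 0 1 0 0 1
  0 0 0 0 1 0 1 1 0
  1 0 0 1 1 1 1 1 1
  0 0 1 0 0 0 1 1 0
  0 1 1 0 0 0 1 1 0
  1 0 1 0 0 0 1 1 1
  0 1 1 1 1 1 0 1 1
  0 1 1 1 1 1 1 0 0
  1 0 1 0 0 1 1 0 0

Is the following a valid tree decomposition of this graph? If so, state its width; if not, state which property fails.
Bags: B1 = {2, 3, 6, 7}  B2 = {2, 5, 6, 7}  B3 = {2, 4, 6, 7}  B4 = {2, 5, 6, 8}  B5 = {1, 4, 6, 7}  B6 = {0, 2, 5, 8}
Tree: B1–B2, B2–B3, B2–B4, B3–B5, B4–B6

Checking the three conditions: (i) the bags cover all of {0, 1, 2, 3, 4, 5, 6, 7, 8}; (ii) for each edge, some bag contains both endpoints; (iii) the bags containing any fixed vertex form a subtree. All hold, so the decomposition is valid with width 4 − 1 = 3.

Yes; width 3.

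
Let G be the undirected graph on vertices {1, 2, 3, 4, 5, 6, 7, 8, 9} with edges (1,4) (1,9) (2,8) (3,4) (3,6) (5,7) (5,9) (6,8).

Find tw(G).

1

A width-1 tree decomposition is:
Bags: B1 = {5, 7}  B2 = {5, 9}  B3 = {1, 9}  B4 = {1, 4}  B5 = {3, 4}  B6 = {3, 6}  B7 = {6, 8}  B8 = {2, 8}
Tree: B1–B2, B2–B3, B3–B4, B4–B5, B5–B6, B6–B7, B7–B8
Every bag has size at most 2, so the width is 2 − 1 = 1 and tw(G) ≤ 1. G has an edge, so its treewidth is at least 1. Therefore the treewidth is 1.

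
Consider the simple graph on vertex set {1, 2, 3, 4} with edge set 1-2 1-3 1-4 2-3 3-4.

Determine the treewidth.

A width-2 tree decomposition is:
Bags: B1 = {1, 3, 4}  B2 = {1, 2, 3}
Tree: B1–B2
Every bag has size at most 3, so the width is 3 − 1 = 2 and tw(G) ≤ 2. Conversely, {1, 2, 3} is a clique of size 3, and the vertices of any clique must share a bag in every tree decomposition; so some bag has ≥ 3 vertices and tw(G) ≥ 2. Combining the bounds, tw(G) = 2.

2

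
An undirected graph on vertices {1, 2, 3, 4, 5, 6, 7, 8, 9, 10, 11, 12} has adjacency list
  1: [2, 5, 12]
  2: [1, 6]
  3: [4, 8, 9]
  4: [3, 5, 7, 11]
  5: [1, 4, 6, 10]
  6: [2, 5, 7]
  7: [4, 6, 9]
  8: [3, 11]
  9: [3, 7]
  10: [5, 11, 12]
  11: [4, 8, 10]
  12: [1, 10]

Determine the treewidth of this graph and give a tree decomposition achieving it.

The largest bag has 4 vertices, giving width 3; this decomposition certifies tw(G) ≤ 3. For the lower bound: the 4 vertex sets {3,8,9}, {11}, {4}, {5,6,7,10} are disjoint, each induces a connected subgraph, and every pair is joined by at least one edge of G. Contracting each set to a single vertex therefore yields K_{4} as a minor, and since treewidth is minor-monotone, tw(G) ≥ tw(K_{4}) = 3. Combining the bounds, tw(G) = 3.

Treewidth 3.
One such decomposition:
Bags: B1 = {3, 8, 9, 11}  B2 = {3, 4, 9, 11}  B3 = {4, 7, 9, 11}  B4 = {4, 7, 10, 11}  B5 = {4, 5, 7, 10}  B6 = {5, 6, 7, 10}  B7 = {5, 6, 10, 12}  B8 = {1, 5, 6, 12}  B9 = {1, 2, 6, 12}
Tree: B1–B2, B2–B3, B3–B4, B4–B5, B5–B6, B6–B7, B7–B8, B8–B9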